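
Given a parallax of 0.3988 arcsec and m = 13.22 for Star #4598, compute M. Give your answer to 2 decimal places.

M = 16.22

d = 1/p = 1/0.3988″ = 2.5075 pc.
m − M = 5 log₁₀(2.5075) − 5 = 1.9962 − 5 = -3.0038.
M = m − (m − M) = 13.22 − (-3.0038) = 16.22.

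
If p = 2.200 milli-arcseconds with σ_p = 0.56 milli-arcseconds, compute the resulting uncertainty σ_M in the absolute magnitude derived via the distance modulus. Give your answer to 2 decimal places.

σ_M = 0.55 mag

M = m − 5 log₁₀ d + 5 = m + 5 log₁₀ p + 5, so ∂M/∂p = 5/(p ln 10).
σ_M = (5/ln 10) · (σ_p/p) = 2.1715 × 0.56/2.200 = 2.1715 × 0.25455 = 0.55276.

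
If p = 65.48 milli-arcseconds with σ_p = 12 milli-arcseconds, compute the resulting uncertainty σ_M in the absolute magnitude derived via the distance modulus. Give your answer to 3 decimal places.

σ_M = 0.398 mag

M = m − 5 log₁₀ d + 5 = m + 5 log₁₀ p + 5, so ∂M/∂p = 5/(p ln 10).
σ_M = (5/ln 10) · (σ_p/p) = 2.1715 × 12/65.48 = 2.1715 × 0.18326 = 0.39795.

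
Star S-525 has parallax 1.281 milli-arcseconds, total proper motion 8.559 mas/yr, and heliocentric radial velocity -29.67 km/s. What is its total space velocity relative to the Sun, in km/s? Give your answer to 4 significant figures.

43.40 km/s

d = 1/p = 1/0.001281″ = 780.64 pc.
μ = 8.559 mas/yr = 0.008559 ″/yr.
v_t = 4.740 μ d = 4.740 × 0.008559 × 780.64 = 31.67 km/s.
v = √(v_r² + v_t²) = √((-29.67)² + 31.67²) = √1883.3 = 43.397 km/s.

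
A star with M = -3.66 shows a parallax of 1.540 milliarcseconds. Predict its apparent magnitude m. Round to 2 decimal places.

m = 5.40

d = 1/p = 1/0.001540″ = 649.35 pc.
m − M = 5 log₁₀ d − 5 = 5 log₁₀(649.35) − 5 = 14.0624 − 5 = 9.0624.
m = M + (m − M) = -3.66 + 9.0624 = 5.40.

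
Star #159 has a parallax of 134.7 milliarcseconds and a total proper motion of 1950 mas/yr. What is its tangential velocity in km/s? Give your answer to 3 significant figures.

d = 1/p = 1/0.1347″ = 7.4239 pc.
μ = 1950 mas/yr = 1.95 ″/yr.
v_t = 4.74 × μ × d = 4.74 × 1.95 × 7.4239 = 68.619 km/s.

68.6 km/s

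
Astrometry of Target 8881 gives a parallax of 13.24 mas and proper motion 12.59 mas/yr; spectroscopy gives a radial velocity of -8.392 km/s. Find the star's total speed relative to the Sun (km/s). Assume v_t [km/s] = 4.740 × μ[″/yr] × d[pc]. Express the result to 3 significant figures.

9.53 km/s

d = 1/p = 1/0.01324″ = 75.529 pc.
μ = 12.59 mas/yr = 0.01259 ″/yr.
v_t = 4.740 μ d = 4.740 × 0.01259 × 75.529 = 4.5073 km/s.
v = √(v_r² + v_t²) = √((-8.392)² + 4.5073²) = √90.7414 = 9.5258 km/s.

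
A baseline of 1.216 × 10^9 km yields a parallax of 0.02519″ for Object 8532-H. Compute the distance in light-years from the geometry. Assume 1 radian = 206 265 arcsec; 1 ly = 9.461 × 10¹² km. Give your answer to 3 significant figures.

θ = 0.02519″ = 0.02519/206265 = 1.2212 × 10^-7 rad.
d = B/θ = (1.216 × 10^9) / (1.2212 × 10^-7) = 9.9574 × 10^15 km = (9.9574 × 10^15) / (9.461 × 10^12) ly = 1052.5 ly.

1050 ly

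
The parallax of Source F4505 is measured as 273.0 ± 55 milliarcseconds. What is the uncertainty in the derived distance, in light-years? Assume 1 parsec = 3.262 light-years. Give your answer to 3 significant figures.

d = 1/p, so σ_d = σ_p / p².
σ_d = 0.0550 / (0.2730)² = 0.0550 / 0.074529 = 0.73797 pc = 0.73797 × 3.262 ly = 2.4073 ly.

2.41 ly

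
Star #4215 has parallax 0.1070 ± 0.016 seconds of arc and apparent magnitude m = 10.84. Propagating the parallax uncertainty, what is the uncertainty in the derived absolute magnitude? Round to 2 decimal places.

σ_M = 0.32 mag

M = m − 5 log₁₀ d + 5 = m + 5 log₁₀ p + 5, so ∂M/∂p = 5/(p ln 10).
σ_M = (5/ln 10) · (σ_p/p) = 2.1715 × 0.016/0.1070 = 2.1715 × 0.14953 = 0.3247.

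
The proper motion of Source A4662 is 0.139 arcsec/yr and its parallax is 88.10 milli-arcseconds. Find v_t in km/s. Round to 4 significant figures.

d = 1/p = 1/0.08810″ = 11.351 pc.
v_t = 4.74 × μ × d = 4.74 × 0.139 × 11.351 = 7.4787 km/s.

7.479 km/s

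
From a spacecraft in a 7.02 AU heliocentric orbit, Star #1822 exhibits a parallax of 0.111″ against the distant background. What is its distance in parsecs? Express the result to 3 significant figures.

With baseline B (in AU) and parallax p (in arcsec), d = B/p parsecs.
d = 7.02 / 0.111 = 63.243 pc.

63.2 pc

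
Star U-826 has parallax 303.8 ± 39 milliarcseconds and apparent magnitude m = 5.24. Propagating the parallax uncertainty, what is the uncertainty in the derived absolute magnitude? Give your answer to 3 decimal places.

σ_M = 0.279 mag

M = m − 5 log₁₀ d + 5 = m + 5 log₁₀ p + 5, so ∂M/∂p = 5/(p ln 10).
σ_M = (5/ln 10) · (σ_p/p) = 2.1715 × 39/303.8 = 2.1715 × 0.12837 = 0.27876.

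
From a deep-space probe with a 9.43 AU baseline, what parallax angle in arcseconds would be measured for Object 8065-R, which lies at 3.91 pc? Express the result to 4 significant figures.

2.412 arcsec

p (arcsec) = B (AU) / d (pc).
p = 9.43 / 3.91 = 2.4118 arcsec.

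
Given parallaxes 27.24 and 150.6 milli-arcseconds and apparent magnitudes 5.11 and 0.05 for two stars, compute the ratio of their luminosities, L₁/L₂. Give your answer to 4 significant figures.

L₁/L₂ = 0.2892

d₁ = 1/p₁ = 1/0.02724″ = 36.711 pc; d₂ = 1/p₂ = 1/0.1506″ = 6.6401 pc.
M₁ = m₁ − 5 log₁₀ d₁ + 5 = 5.11 − 7.8240 + 5 = 2.2860.
M₂ = 0.05 − 4.1109 + 5 = 0.9391.
L₁/L₂ = 10^(0.4(M₂ − M₁)) = 10^(0.4 × (-1.3469)) = 10^(-0.53876) = 0.28923.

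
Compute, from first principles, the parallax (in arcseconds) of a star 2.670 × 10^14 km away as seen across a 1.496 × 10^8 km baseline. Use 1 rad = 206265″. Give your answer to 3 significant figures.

0.116 arcsec

θ ≈ B/d = (1.496 × 10^8) / (2.670 × 10^14) = 5.6030 × 10^-7 rad.
In arcseconds: 5.6030 × 10^-7 × 206265 = 0.11557″.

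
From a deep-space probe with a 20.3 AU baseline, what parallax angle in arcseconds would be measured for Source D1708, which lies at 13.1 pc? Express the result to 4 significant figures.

1.550 arcsec

p (arcsec) = B (AU) / d (pc).
p = 20.3 / 13.1 = 1.5496 arcsec.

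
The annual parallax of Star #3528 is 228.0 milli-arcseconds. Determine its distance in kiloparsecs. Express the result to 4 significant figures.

p = 228.0 milli-arcseconds = 0.2280 arcsec.
d = 1/p = 1/0.2280 = 4.386 pc.
= 0.004386 kpc.

0.004386 kpc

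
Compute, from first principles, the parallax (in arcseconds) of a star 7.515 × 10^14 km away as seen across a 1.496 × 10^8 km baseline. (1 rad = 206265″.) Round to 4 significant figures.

0.04106 arcsec

θ ≈ B/d = (1.496 × 10^8) / (7.515 × 10^14) = 1.9907 × 10^-7 rad.
In arcseconds: 1.9907 × 10^-7 × 206265 = 0.041061″.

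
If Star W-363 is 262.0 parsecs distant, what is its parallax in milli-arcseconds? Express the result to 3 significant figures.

3.82 mas

p = 1/d = 1/262 = 0.0038168 arcsec.
= 0.0038168 × 1000 = 3.8168 mas.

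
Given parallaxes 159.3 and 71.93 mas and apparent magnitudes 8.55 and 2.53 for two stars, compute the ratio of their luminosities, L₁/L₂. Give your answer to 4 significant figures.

d₁ = 1/p₁ = 1/0.1593″ = 6.2775 pc; d₂ = 1/p₂ = 1/0.07193″ = 13.902 pc.
M₁ = m₁ − 5 log₁₀ d₁ + 5 = 8.55 − 3.9889 + 5 = 9.5611.
M₂ = 2.53 − 5.7154 + 5 = 1.8146.
L₁/L₂ = 10^(0.4(M₂ − M₁)) = 10^(0.4 × (-7.7465)) = 10^(-3.09860) = 0.00079689.

L₁/L₂ = 0.0007969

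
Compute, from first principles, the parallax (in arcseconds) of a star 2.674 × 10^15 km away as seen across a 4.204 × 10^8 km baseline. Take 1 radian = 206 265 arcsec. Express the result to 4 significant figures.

θ ≈ B/d = (4.204 × 10^8) / (2.674 × 10^15) = 1.5722 × 10^-7 rad.
In arcseconds: 1.5722 × 10^-7 × 206265 = 0.032429″.

0.03243 arcsec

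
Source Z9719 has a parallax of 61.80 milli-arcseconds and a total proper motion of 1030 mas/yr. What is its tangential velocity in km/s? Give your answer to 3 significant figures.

79.0 km/s

d = 1/p = 1/0.06180″ = 16.181 pc.
μ = 1030 mas/yr = 1.03 ″/yr.
v_t = 4.74 × μ × d = 4.74 × 1.03 × 16.181 = 78.999 km/s.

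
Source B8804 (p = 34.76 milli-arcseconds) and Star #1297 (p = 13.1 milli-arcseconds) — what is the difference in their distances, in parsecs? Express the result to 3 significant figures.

47.6 pc

d_A = 1/0.03476″ = 28.769 pc; d_B = 1/0.01310″ = 76.336 pc.
|d_B − d_A| = |76.336 − 28.769| = 47.567 pc.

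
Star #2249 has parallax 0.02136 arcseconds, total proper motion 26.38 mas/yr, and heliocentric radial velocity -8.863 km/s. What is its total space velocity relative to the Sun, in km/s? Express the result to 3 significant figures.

d = 1/p = 1/0.02136″ = 46.816 pc.
μ = 26.38 mas/yr = 0.02638 ″/yr.
v_t = 4.740 μ d = 4.740 × 0.02638 × 46.816 = 5.8539 km/s.
v = √(v_r² + v_t²) = √((-8.863)² + 5.8539²) = √112.821 = 10.622 km/s.

10.6 km/s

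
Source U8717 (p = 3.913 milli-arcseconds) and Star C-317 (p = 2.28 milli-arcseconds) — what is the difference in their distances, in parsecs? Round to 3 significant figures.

d_A = 1/0.003913″ = 255.56 pc; d_B = 1/0.002280″ = 438.6 pc.
|d_B − d_A| = |438.6 − 255.56| = 183.04 pc.

183 pc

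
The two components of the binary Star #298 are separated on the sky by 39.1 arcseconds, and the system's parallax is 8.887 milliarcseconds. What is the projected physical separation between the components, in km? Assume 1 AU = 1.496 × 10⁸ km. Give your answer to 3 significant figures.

6.58 × 10^11 km

d = 1/p = 1/0.008887″ = 112.52 pc.
At distance d (pc), an angle of θ arcsec spans θ·d AU: s = 39.1 × 112.52 = 4399.5 AU.
= 4399.5 × 1.496 × 10⁸ km = 6.5817 × 10^11 km.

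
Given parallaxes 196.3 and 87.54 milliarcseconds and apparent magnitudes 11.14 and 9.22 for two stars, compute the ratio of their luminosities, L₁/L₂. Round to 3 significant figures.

d₁ = 1/p₁ = 1/0.1963″ = 5.0942 pc; d₂ = 1/p₂ = 1/0.08754″ = 11.423 pc.
M₁ = m₁ − 5 log₁₀ d₁ + 5 = 11.14 − 3.5354 + 5 = 12.6046.
M₂ = 9.22 − 5.2889 + 5 = 8.9311.
L₁/L₂ = 10^(0.4(M₂ − M₁)) = 10^(0.4 × (-3.6735)) = 10^(-1.46940) = 0.033931.

L₁/L₂ = 0.0339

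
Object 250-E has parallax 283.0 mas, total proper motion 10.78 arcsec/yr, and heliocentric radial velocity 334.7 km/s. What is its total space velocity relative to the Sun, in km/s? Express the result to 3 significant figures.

380 km/s

d = 1/p = 1/0.2830″ = 3.5336 pc.
v_t = 4.740 μ d = 4.740 × 10.78 × 3.5336 = 180.56 km/s.
v = √(v_r² + v_t²) = √(334.7² + 180.56²) = √144626 = 380.3 km/s.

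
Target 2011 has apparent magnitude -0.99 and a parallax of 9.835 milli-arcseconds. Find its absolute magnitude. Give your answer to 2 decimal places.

M = -6.03

d = 1/p = 1/0.009835″ = 101.68 pc.
m − M = 5 log₁₀(101.68) − 5 = 10.0362 − 5 = 5.0362.
M = m − (m − M) = -0.99 − 5.0362 = -6.03.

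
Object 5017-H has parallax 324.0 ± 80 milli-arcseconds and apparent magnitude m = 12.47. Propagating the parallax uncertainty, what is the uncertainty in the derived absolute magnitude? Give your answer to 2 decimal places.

M = m − 5 log₁₀ d + 5 = m + 5 log₁₀ p + 5, so ∂M/∂p = 5/(p ln 10).
σ_M = (5/ln 10) · (σ_p/p) = 2.1715 × 80/324.0 = 2.1715 × 0.24691 = 0.53617.

σ_M = 0.54 mag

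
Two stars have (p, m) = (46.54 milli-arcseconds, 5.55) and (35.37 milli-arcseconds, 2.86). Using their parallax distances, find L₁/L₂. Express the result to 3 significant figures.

d₁ = 1/p₁ = 1/0.04654″ = 21.487 pc; d₂ = 1/p₂ = 1/0.03537″ = 28.273 pc.
M₁ = m₁ − 5 log₁₀ d₁ + 5 = 5.55 − 6.6609 + 5 = 3.8891.
M₂ = 2.86 − 7.2569 + 5 = 0.6031.
L₁/L₂ = 10^(0.4(M₂ − M₁)) = 10^(0.4 × (-3.2860)) = 10^(-1.31440) = 0.048484.

L₁/L₂ = 0.0485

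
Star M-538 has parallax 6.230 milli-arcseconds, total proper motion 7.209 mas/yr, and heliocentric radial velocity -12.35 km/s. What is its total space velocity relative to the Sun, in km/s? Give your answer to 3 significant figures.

d = 1/p = 1/0.006230″ = 160.51 pc.
μ = 7.209 mas/yr = 0.007209 ″/yr.
v_t = 4.740 μ d = 4.740 × 0.007209 × 160.51 = 5.4847 km/s.
v = √(v_r² + v_t²) = √((-12.35)² + 5.4847²) = √182.604 = 13.513 km/s.

13.5 km/s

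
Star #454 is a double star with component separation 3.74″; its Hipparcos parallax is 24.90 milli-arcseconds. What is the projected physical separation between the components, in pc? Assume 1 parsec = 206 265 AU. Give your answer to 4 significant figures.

d = 1/p = 1/0.02490″ = 40.161 pc.
At distance d (pc), an angle of θ arcsec spans θ·d AU: s = 3.74 × 40.161 = 150.2 AU.
= 150.2 / 206265 = 0.00072819 pc.

0.0007282 pc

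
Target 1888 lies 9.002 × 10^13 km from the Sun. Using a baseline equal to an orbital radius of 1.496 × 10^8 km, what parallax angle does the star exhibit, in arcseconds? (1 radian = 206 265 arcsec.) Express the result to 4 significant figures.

θ ≈ B/d = (1.496 × 10^8) / (9.002 × 10^13) = 1.6619 × 10^-6 rad.
In arcseconds: 1.6619 × 10^-6 × 206265 = 0.34279″.

0.3428 arcsec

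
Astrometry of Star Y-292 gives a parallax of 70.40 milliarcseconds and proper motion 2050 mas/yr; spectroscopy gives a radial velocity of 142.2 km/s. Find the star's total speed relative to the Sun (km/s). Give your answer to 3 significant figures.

198 km/s

d = 1/p = 1/0.07040″ = 14.205 pc.
μ = 2050 mas/yr = 2.050 ″/yr.
v_t = 4.740 μ d = 4.740 × 2.050 × 14.205 = 138.03 km/s.
v = √(v_r² + v_t²) = √(142.2² + 138.03²) = √39273.1 = 198.17 km/s.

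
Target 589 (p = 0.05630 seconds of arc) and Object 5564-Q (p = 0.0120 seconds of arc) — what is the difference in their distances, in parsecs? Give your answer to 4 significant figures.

d_A = 1/0.05630″ = 17.762 pc; d_B = 1/0.01200″ = 83.333 pc.
|d_B − d_A| = |83.333 − 17.762| = 65.571 pc.

65.57 pc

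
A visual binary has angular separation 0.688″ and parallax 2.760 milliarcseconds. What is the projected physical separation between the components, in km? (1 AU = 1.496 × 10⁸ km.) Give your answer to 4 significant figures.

3.729 × 10^10 km

d = 1/p = 1/0.002760″ = 362.32 pc.
At distance d (pc), an angle of θ arcsec spans θ·d AU: s = 0.688 × 362.32 = 249.28 AU.
= 249.28 × 1.496 × 10⁸ km = 3.7292 × 10^10 km.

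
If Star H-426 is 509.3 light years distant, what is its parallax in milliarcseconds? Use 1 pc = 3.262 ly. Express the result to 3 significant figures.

6.40 mas

d = 509.3 ly ÷ 3.262 = 156.13 pc.
p = 1/d = 1/156.13 = 0.0064049 arcsec.
= 0.0064049 × 1000 = 6.4049 mas.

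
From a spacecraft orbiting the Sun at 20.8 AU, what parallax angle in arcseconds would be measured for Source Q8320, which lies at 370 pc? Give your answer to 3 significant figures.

p (arcsec) = B (AU) / d (pc).
p = 20.8 / 370 = 0.056216 arcsec.

0.0562 arcsec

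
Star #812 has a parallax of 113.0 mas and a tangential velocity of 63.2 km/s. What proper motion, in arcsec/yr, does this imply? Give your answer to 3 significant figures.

1.51 arcsec/yr

d = 1/p = 1/0.1130″ = 8.8496 pc.
μ = v_t / (4.74 d) = 63.2 / (4.74 × 8.8496) = 63.2 / 41.947 = 1.5067 ″/yr.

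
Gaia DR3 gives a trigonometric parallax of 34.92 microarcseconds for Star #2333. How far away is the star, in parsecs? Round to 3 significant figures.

p = 34.92 microarcseconds = 0.00003492 arcsec.
d = 1/p = 1/0.00003492 = 28637 pc.

28600 pc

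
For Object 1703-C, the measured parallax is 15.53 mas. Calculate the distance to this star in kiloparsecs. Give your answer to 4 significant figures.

p = 15.53 mas = 0.01553 arcsec.
d = 1/p = 1/0.01553 = 64.392 pc.
= 0.064392 kpc.

0.06439 kpc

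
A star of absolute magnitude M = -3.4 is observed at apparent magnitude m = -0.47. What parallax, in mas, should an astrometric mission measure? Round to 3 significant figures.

m − M = -0.47 − (-3.4) = 2.93.
d = 10^((m−M)/5 + 1) = 10^1.586 = 38.548 pc.
p = 1/d = 1/38.548 = 0.025942 arcsec = 25.942 mas.

25.9 mas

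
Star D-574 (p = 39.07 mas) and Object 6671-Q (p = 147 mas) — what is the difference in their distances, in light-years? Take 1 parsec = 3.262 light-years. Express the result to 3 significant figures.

61.3 ly

d_A = 1/0.03907″ = 25.595 pc; d_B = 1/0.1470″ = 6.8027 pc.
|d_B − d_A| = |6.8027 − 25.595| = 18.792 pc = 18.792 × 3.262 ly = 61.3 ly.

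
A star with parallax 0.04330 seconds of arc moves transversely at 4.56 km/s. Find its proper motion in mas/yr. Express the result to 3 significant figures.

d = 1/p = 1/0.04330″ = 23.095 pc.
μ = v_t / (4.74 d) = 4.56 / (4.74 × 23.095) = 4.56 / 109.47 = 0.041655 ″/yr = 41.655 mas/yr.

41.7 mas/yr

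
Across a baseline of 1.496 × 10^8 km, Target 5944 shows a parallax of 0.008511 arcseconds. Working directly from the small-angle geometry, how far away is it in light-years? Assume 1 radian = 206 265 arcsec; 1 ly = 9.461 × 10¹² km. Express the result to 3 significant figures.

θ = 0.008511″ = 0.008511/206265 = 4.1262 × 10^-8 rad.
d = B/θ = (1.496 × 10^8) / (4.1262 × 10^-8) = 3.6256 × 10^15 km = (3.6256 × 10^15) / (9.461 × 10^12) ly = 383.22 ly.

383 ly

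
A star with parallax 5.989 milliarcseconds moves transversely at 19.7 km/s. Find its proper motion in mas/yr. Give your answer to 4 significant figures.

24.89 mas/yr

d = 1/p = 1/0.005989″ = 166.97 pc.
μ = v_t / (4.74 d) = 19.7 / (4.74 × 166.97) = 19.7 / 791.44 = 0.024891 ″/yr = 24.891 mas/yr.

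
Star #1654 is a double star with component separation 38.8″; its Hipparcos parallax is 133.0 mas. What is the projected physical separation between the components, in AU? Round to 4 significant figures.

291.7 AU

d = 1/p = 1/0.1330″ = 7.5188 pc.
At distance d (pc), an angle of θ arcsec spans θ·d AU: s = 38.8 × 7.5188 = 291.73 AU.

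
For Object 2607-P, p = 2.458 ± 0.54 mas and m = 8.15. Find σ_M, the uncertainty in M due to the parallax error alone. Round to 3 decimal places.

M = m − 5 log₁₀ d + 5 = m + 5 log₁₀ p + 5, so ∂M/∂p = 5/(p ln 10).
σ_M = (5/ln 10) · (σ_p/p) = 2.1715 × 0.54/2.458 = 2.1715 × 0.21969 = 0.47706.

σ_M = 0.477 mag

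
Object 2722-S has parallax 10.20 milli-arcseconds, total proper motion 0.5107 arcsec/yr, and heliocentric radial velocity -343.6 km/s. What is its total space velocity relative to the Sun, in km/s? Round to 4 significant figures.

d = 1/p = 1/0.01020″ = 98.039 pc.
v_t = 4.740 μ d = 4.740 × 0.5107 × 98.039 = 237.32 km/s.
v = √(v_r² + v_t²) = √((-343.6)² + 237.32²) = √174382 = 417.59 km/s.

417.6 km/s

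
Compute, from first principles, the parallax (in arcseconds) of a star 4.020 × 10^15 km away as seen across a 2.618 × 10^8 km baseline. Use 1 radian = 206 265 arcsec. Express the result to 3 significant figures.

0.0134 arcsec

θ ≈ B/d = (2.618 × 10^8) / (4.020 × 10^15) = 6.5124 × 10^-8 rad.
In arcseconds: 6.5124 × 10^-8 × 206265 = 0.013433″.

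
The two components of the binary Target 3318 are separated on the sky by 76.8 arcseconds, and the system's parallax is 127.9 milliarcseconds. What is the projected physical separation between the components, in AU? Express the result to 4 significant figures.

d = 1/p = 1/0.1279″ = 7.8186 pc.
At distance d (pc), an angle of θ arcsec spans θ·d AU: s = 76.8 × 7.8186 = 600.47 AU.

600.5 AU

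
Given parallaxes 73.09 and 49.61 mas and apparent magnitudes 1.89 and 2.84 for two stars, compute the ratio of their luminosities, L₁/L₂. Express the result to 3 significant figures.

d₁ = 1/p₁ = 1/0.07309″ = 13.682 pc; d₂ = 1/p₂ = 1/0.04961″ = 20.157 pc.
M₁ = m₁ − 5 log₁₀ d₁ + 5 = 1.89 − 5.6807 + 5 = 1.2093.
M₂ = 2.84 − 6.5221 + 5 = 1.3179.
L₁/L₂ = 10^(0.4(M₂ − M₁)) = 10^(0.4 × 0.1086) = 10^0.04344 = 1.1052.

L₁/L₂ = 1.11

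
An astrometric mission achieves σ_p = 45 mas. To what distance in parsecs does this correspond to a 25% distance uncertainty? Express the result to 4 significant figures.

σ_d/d = σ_p/p, so the condition is σ_p/p ≤ 0.25, i.e. p ≥ σ_p/0.25.
p_min = 45/0.25 = 180 mas = 0.18 arcsec.
d_max = 1/p_min = 1/0.18 = 5.5556 pc.

5.556 pc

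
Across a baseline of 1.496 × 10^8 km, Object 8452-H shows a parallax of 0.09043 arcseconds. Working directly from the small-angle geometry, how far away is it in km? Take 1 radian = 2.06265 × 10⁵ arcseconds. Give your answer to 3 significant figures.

θ = 0.09043″ = 0.09043/206265 = 4.3842 × 10^-7 rad.
d = B/θ = (1.496 × 10^8) / (4.3842 × 10^-7) = 3.4123 × 10^14 km.

3.41 × 10^14 km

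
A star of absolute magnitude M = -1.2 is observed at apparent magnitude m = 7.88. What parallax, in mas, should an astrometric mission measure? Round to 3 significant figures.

1.53 mas

m − M = 7.88 − (-1.2) = 9.08.
d = 10^((m−M)/5 + 1) = 10^2.816 = 654.64 pc.
p = 1/d = 1/654.64 = 0.0015276 arcsec = 1.5276 mas.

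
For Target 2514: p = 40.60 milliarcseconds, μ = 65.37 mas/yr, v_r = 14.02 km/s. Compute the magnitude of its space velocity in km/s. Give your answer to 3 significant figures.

d = 1/p = 1/0.04060″ = 24.631 pc.
μ = 65.37 mas/yr = 0.06537 ″/yr.
v_t = 4.740 μ d = 4.740 × 0.06537 × 24.631 = 7.632 km/s.
v = √(v_r² + v_t²) = √(14.02² + 7.632²) = √254.808 = 15.963 km/s.

16.0 km/s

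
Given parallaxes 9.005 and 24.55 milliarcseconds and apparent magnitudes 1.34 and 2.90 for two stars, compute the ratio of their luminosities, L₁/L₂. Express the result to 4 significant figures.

L₁/L₂ = 31.27

d₁ = 1/p₁ = 1/0.009005″ = 111.05 pc; d₂ = 1/p₂ = 1/0.02455″ = 40.733 pc.
M₁ = m₁ − 5 log₁₀ d₁ + 5 = 1.34 − 10.2276 + 5 = -3.8876.
M₂ = 2.90 − 8.0497 + 5 = -0.1497.
L₁/L₂ = 10^(0.4(M₂ − M₁)) = 10^(0.4 × 3.7379) = 10^1.49516 = 31.272.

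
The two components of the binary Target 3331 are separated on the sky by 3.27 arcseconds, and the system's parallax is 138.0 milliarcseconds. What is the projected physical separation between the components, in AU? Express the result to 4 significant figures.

23.70 AU

d = 1/p = 1/0.1380″ = 7.2464 pc.
At distance d (pc), an angle of θ arcsec spans θ·d AU: s = 3.27 × 7.2464 = 23.696 AU.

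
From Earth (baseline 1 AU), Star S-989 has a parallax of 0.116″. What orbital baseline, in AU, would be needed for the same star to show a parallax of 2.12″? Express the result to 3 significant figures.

Parallax scales linearly with baseline: p ∝ B, so B = p_target / p_Earth × 1 AU.
B = 2.12 / 0.116 = 18.276 AU.

18.3 AU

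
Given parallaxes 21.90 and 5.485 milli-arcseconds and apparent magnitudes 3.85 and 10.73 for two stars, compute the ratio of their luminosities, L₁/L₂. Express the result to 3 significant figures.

L₁/L₂ = 35.4

d₁ = 1/p₁ = 1/0.02190″ = 45.662 pc; d₂ = 1/p₂ = 1/0.005485″ = 182.32 pc.
M₁ = m₁ − 5 log₁₀ d₁ + 5 = 3.85 − 8.2978 + 5 = 0.5522.
M₂ = 10.73 − 11.3042 + 5 = 4.4258.
L₁/L₂ = 10^(0.4(M₂ − M₁)) = 10^(0.4 × 3.8736) = 10^1.54944 = 35.436.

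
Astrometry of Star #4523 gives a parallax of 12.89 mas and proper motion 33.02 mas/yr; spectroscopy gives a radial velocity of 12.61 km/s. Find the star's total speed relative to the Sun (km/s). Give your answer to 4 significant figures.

d = 1/p = 1/0.01289″ = 77.58 pc.
μ = 33.02 mas/yr = 0.03302 ″/yr.
v_t = 4.740 μ d = 4.740 × 0.03302 × 77.58 = 12.142 km/s.
v = √(v_r² + v_t²) = √(12.61² + 12.142²) = √306.44 = 17.505 km/s.

17.51 km/s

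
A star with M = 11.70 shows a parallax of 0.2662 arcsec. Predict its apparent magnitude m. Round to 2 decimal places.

d = 1/p = 1/0.2662″ = 3.7566 pc.
m − M = 5 log₁₀ d − 5 = 5 log₁₀(3.7566) − 5 = 2.8740 − 5 = -2.1260.
m = M + (m − M) = 11.70 + (-2.1260) = 9.57.

m = 9.57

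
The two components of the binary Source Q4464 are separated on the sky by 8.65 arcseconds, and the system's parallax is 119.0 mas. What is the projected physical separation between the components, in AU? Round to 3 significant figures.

d = 1/p = 1/0.1190″ = 8.4034 pc.
At distance d (pc), an angle of θ arcsec spans θ·d AU: s = 8.65 × 8.4034 = 72.689 AU.

72.7 AU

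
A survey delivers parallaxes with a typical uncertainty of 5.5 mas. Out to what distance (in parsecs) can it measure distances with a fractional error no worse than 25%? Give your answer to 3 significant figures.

σ_d/d = σ_p/p, so the condition is σ_p/p ≤ 0.25, i.e. p ≥ σ_p/0.25.
p_min = 5.5/0.25 = 22 mas = 0.022 arcsec.
d_max = 1/p_min = 1/0.022 = 45.455 pc.

45.5 pc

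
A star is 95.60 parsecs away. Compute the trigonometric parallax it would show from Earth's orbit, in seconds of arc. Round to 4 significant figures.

p = 1/d = 1/95.6 = 0.01046 arcsec.

0.01046 arcsec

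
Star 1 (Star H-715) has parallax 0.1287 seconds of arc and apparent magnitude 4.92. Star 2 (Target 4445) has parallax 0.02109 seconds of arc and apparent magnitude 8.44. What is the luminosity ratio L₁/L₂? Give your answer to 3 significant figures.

L₁/L₂ = 0.687

d₁ = 1/p₁ = 1/0.1287″ = 7.77 pc; d₂ = 1/p₂ = 1/0.02109″ = 47.416 pc.
M₁ = m₁ − 5 log₁₀ d₁ + 5 = 4.92 − 4.4521 + 5 = 5.4679.
M₂ = 8.44 − 8.3796 + 5 = 5.0604.
L₁/L₂ = 10^(0.4(M₂ − M₁)) = 10^(0.4 × (-0.4075)) = 10^(-0.16300) = 0.68707.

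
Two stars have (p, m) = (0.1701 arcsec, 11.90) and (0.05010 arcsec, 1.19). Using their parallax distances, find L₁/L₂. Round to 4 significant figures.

d₁ = 1/p₁ = 1/0.1701″ = 5.8789 pc; d₂ = 1/p₂ = 1/0.05010″ = 19.96 pc.
M₁ = m₁ − 5 log₁₀ d₁ + 5 = 11.90 − 3.8465 + 5 = 13.0535.
M₂ = 1.19 − 6.5008 + 5 = -0.3108.
L₁/L₂ = 10^(0.4(M₂ − M₁)) = 10^(0.4 × (-13.3643)) = 10^(-5.34572) = 0.0000045111.

L₁/L₂ = 4.511 × 10^-6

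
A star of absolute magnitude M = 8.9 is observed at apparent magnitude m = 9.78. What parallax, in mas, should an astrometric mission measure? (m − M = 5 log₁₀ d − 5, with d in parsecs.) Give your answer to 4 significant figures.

66.68 mas

m − M = 9.78 − 8.9 = 0.88.
d = 10^((m−M)/5 + 1) = 10^1.176 = 14.997 pc.
p = 1/d = 1/14.997 = 0.06668 arcsec = 66.68 mas.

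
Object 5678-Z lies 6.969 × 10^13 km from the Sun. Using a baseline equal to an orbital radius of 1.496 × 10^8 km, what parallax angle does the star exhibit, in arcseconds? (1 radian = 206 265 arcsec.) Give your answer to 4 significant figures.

θ ≈ B/d = (1.496 × 10^8) / (6.969 × 10^13) = 2.1466 × 10^-6 rad.
In arcseconds: 2.1466 × 10^-6 × 206265 = 0.44277″.

0.4428 arcsec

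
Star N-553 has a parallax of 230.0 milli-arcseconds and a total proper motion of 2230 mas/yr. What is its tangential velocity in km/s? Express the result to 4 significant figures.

d = 1/p = 1/0.2300″ = 4.3478 pc.
μ = 2230 mas/yr = 2.23 ″/yr.
v_t = 4.74 × μ × d = 4.74 × 2.23 × 4.3478 = 45.957 km/s.

45.96 km/s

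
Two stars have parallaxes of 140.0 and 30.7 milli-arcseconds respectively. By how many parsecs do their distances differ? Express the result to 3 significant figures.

25.4 pc

d_A = 1/0.1400″ = 7.1429 pc; d_B = 1/0.03070″ = 32.573 pc.
|d_B − d_A| = |32.573 − 7.1429| = 25.43 pc.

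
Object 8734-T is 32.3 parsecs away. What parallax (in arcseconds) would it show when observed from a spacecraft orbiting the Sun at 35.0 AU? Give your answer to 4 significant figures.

1.084 arcsec

p (arcsec) = B (AU) / d (pc).
p = 35.0 / 32.3 = 1.0836 arcsec.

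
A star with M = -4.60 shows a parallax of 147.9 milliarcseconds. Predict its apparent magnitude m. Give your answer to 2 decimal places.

d = 1/p = 1/0.1479″ = 6.7613 pc.
m − M = 5 log₁₀ d − 5 = 5 log₁₀(6.7613) − 5 = 4.1502 − 5 = -0.8498.
m = M + (m − M) = -4.60 + (-0.8498) = -5.45.

m = -5.45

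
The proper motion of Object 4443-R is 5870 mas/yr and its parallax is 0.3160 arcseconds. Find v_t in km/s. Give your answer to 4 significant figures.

88.05 km/s

d = 1/p = 1/0.3160″ = 3.1646 pc.
μ = 5870 mas/yr = 5.87 ″/yr.
v_t = 4.74 × μ × d = 4.74 × 5.87 × 3.1646 = 88.051 km/s.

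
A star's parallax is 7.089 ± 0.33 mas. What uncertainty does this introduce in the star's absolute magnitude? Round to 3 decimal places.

M = m − 5 log₁₀ d + 5 = m + 5 log₁₀ p + 5, so ∂M/∂p = 5/(p ln 10).
σ_M = (5/ln 10) · (σ_p/p) = 2.1715 × 0.33/7.089 = 2.1715 × 0.046551 = 0.10109.

σ_M = 0.101 mag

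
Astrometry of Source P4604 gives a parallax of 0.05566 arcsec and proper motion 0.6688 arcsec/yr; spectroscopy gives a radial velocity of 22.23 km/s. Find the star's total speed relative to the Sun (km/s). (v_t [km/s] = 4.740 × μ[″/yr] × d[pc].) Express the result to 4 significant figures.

61.14 km/s

d = 1/p = 1/0.05566″ = 17.966 pc.
v_t = 4.740 μ d = 4.740 × 0.6688 × 17.966 = 56.954 km/s.
v = √(v_r² + v_t²) = √(22.23² + 56.954²) = √3737.93 = 61.139 km/s.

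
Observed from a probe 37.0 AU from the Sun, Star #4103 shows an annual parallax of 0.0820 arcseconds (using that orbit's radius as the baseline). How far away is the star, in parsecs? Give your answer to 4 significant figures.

With baseline B (in AU) and parallax p (in arcsec), d = B/p parsecs.
d = 37.0 / 0.0820 = 451.22 pc.

451.2 pc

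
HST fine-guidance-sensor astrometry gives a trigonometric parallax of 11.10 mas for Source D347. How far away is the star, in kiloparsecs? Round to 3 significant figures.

0.0901 kpc

p = 11.10 mas = 0.01110 arcsec.
d = 1/p = 1/0.01110 = 90.09 pc.
= 0.09009 kpc.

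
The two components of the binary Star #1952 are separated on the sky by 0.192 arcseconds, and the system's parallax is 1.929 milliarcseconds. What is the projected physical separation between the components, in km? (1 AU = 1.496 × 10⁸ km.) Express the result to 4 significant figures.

1.489 × 10^10 km

d = 1/p = 1/0.001929″ = 518.4 pc.
At distance d (pc), an angle of θ arcsec spans θ·d AU: s = 0.192 × 518.4 = 99.533 AU.
= 99.533 × 1.496 × 10⁸ km = 1.4890 × 10^10 km.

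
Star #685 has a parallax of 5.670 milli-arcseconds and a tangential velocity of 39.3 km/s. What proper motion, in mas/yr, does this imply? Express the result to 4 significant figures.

d = 1/p = 1/0.005670″ = 176.37 pc.
μ = v_t / (4.74 d) = 39.3 / (4.74 × 176.37) = 39.3 / 835.99 = 0.04701 ″/yr = 47.01 mas/yr.

47.01 mas/yr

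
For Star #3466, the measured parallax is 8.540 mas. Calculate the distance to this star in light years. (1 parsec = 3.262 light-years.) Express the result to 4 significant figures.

p = 8.540 mas = 0.008540 arcsec.
d = 1/p = 1/0.008540 = 117.1 pc.
In light-years: 117.1 × 3.262 = 381.98 ly.

382.0 light years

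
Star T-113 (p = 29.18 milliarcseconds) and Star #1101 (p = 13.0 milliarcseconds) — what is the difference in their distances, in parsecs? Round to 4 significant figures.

42.65 pc

d_A = 1/0.02918″ = 34.27 pc; d_B = 1/0.01300″ = 76.923 pc.
|d_B − d_A| = |76.923 − 34.27| = 42.653 pc.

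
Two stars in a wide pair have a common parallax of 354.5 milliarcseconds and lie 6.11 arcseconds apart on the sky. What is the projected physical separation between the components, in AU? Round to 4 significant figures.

d = 1/p = 1/0.3545″ = 2.8209 pc.
At distance d (pc), an angle of θ arcsec spans θ·d AU: s = 6.11 × 2.8209 = 17.236 AU.

17.24 AU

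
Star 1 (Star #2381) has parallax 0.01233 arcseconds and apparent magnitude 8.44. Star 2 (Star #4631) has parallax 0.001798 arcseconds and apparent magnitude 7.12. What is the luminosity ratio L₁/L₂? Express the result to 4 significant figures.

d₁ = 1/p₁ = 1/0.01233″ = 81.103 pc; d₂ = 1/p₂ = 1/0.001798″ = 556.17 pc.
M₁ = m₁ − 5 log₁₀ d₁ + 5 = 8.44 − 9.5452 + 5 = 3.8948.
M₂ = 7.12 − 13.7260 + 5 = -1.6060.
L₁/L₂ = 10^(0.4(M₂ − M₁)) = 10^(0.4 × (-5.5008)) = 10^(-2.20032) = 0.0063049.

L₁/L₂ = 0.006305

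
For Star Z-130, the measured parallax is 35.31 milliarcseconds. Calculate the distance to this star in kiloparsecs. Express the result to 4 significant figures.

p = 35.31 milliarcseconds = 0.03531 arcsec.
d = 1/p = 1/0.03531 = 28.321 pc.
= 0.028321 kpc.

0.02832 kpc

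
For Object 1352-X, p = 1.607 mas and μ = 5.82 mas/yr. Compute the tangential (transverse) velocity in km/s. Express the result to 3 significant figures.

d = 1/p = 1/0.001607″ = 622.28 pc.
μ = 5.82 mas/yr = 0.00582 ″/yr.
v_t = 4.74 × μ × d = 4.74 × 0.00582 × 622.28 = 17.167 km/s.

17.2 km/s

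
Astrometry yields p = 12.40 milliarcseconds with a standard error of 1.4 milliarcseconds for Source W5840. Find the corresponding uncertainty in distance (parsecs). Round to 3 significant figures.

d = 1/p, so σ_d = σ_p / p².
σ_d = 0.00140 / (0.01240)² = 0.00140 / 0.00015376 = 9.1051 pc.

9.11 pc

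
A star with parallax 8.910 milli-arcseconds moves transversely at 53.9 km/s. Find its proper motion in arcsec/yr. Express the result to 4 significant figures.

d = 1/p = 1/0.008910″ = 112.23 pc.
μ = v_t / (4.74 d) = 53.9 / (4.74 × 112.23) = 53.9 / 531.97 = 0.10132 ″/yr.

0.1013 arcsec/yr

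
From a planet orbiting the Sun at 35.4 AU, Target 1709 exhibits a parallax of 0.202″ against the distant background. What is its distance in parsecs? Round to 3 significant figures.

With baseline B (in AU) and parallax p (in arcsec), d = B/p parsecs.
d = 35.4 / 0.202 = 175.25 pc.

175 pc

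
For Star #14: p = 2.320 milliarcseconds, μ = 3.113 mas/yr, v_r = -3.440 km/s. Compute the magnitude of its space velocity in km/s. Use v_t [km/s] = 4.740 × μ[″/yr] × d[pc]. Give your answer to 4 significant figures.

7.231 km/s

d = 1/p = 1/0.002320″ = 431.03 pc.
μ = 3.113 mas/yr = 0.003113 ″/yr.
v_t = 4.740 μ d = 4.740 × 0.003113 × 431.03 = 6.3601 km/s.
v = √(v_r² + v_t²) = √((-3.440)² + 6.3601²) = √52.2845 = 7.2308 km/s.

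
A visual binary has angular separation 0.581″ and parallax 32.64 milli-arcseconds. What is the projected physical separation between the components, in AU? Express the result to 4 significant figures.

d = 1/p = 1/0.03264″ = 30.637 pc.
At distance d (pc), an angle of θ arcsec spans θ·d AU: s = 0.581 × 30.637 = 17.8 AU.

17.80 AU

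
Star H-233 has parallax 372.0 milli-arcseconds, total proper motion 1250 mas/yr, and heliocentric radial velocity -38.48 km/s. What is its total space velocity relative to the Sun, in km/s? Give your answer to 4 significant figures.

41.65 km/s

d = 1/p = 1/0.3720″ = 2.6882 pc.
μ = 1250 mas/yr = 1.250 ″/yr.
v_t = 4.740 μ d = 4.740 × 1.250 × 2.6882 = 15.928 km/s.
v = √(v_r² + v_t²) = √((-38.48)² + 15.928²) = √1734.41 = 41.646 km/s.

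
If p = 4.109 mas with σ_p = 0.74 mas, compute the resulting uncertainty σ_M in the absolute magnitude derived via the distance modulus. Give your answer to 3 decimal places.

M = m − 5 log₁₀ d + 5 = m + 5 log₁₀ p + 5, so ∂M/∂p = 5/(p ln 10).
σ_M = (5/ln 10) · (σ_p/p) = 2.1715 × 0.74/4.109 = 2.1715 × 0.18009 = 0.39107.

σ_M = 0.391 mag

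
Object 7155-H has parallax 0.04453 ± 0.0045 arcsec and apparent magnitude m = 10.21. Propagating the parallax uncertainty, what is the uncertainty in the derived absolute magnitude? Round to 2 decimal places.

σ_M = 0.22 mag

M = m − 5 log₁₀ d + 5 = m + 5 log₁₀ p + 5, so ∂M/∂p = 5/(p ln 10).
σ_M = (5/ln 10) · (σ_p/p) = 2.1715 × 0.0045/0.04453 = 2.1715 × 0.10106 = 0.21945.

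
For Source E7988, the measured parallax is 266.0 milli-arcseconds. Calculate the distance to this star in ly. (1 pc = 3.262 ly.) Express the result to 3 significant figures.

p = 266.0 milli-arcseconds = 0.2660 arcsec.
d = 1/p = 1/0.2660 = 3.7594 pc.
In light-years: 3.7594 × 3.262 = 12.263 ly.

12.3 ly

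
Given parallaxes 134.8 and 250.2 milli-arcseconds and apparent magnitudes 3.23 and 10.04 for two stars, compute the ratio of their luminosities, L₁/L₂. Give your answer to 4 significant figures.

L₁/L₂ = 1825

d₁ = 1/p₁ = 1/0.1348″ = 7.4184 pc; d₂ = 1/p₂ = 1/0.2502″ = 3.9968 pc.
M₁ = m₁ − 5 log₁₀ d₁ + 5 = 3.23 − 4.3516 + 5 = 3.8784.
M₂ = 10.04 − 3.0086 + 5 = 12.0314.
L₁/L₂ = 10^(0.4(M₂ − M₁)) = 10^(0.4 × 8.1530) = 10^3.26120 = 1824.7.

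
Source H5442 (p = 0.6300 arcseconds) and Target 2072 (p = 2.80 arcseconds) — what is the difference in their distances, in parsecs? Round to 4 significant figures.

1.230 pc

d_A = 1/0.6300″ = 1.5873 pc; d_B = 1/2.800″ = 0.35714 pc.
|d_B − d_A| = |0.35714 − 1.5873| = 1.2302 pc.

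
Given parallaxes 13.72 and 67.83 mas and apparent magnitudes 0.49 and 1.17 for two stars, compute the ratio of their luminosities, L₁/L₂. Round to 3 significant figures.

L₁/L₂ = 45.7

d₁ = 1/p₁ = 1/0.01372″ = 72.886 pc; d₂ = 1/p₂ = 1/0.06783″ = 14.743 pc.
M₁ = m₁ − 5 log₁₀ d₁ + 5 = 0.49 − 9.3132 + 5 = -3.8232.
M₂ = 1.17 − 5.8429 + 5 = 0.3271.
L₁/L₂ = 10^(0.4(M₂ − M₁)) = 10^(0.4 × 4.1503) = 10^1.66012 = 45.721.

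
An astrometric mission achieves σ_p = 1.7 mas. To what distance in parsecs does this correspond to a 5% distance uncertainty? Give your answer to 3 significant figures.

σ_d/d = σ_p/p, so the condition is σ_p/p ≤ 0.05, i.e. p ≥ σ_p/0.05.
p_min = 1.7/0.05 = 34 mas = 0.034 arcsec.
d_max = 1/p_min = 1/0.034 = 29.412 pc.

29.4 pc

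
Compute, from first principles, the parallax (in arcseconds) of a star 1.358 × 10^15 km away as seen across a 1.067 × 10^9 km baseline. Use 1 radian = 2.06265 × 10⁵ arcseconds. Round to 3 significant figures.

θ ≈ B/d = (1.067 × 10^9) / (1.358 × 10^15) = 7.8571 × 10^-7 rad.
In arcseconds: 7.8571 × 10^-7 × 206265 = 0.16206″.

0.162 arcsec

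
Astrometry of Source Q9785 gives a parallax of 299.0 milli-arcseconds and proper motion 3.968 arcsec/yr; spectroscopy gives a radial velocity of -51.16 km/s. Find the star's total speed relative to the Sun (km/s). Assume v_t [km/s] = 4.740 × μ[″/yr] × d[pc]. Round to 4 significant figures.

81.08 km/s

d = 1/p = 1/0.2990″ = 3.3445 pc.
v_t = 4.740 μ d = 4.740 × 3.968 × 3.3445 = 62.904 km/s.
v = √(v_r² + v_t²) = √((-51.16)² + 62.904²) = √6574.26 = 81.082 km/s.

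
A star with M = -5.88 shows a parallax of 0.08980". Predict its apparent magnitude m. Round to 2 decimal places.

d = 1/p = 1/0.08980″ = 11.136 pc.
m − M = 5 log₁₀ d − 5 = 5 log₁₀(11.136) − 5 = 5.2336 − 5 = 0.2336.
m = M + (m − M) = -5.88 + 0.2336 = -5.65.

m = -5.65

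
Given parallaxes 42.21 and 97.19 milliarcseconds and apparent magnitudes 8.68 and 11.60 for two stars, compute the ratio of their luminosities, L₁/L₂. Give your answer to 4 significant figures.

L₁/L₂ = 78.06

d₁ = 1/p₁ = 1/0.04221″ = 23.691 pc; d₂ = 1/p₂ = 1/0.09719″ = 10.289 pc.
M₁ = m₁ − 5 log₁₀ d₁ + 5 = 8.68 − 6.8729 + 5 = 6.8071.
M₂ = 11.60 − 5.0619 + 5 = 11.5381.
L₁/L₂ = 10^(0.4(M₂ − M₁)) = 10^(0.4 × 4.7310) = 10^1.89240 = 78.055.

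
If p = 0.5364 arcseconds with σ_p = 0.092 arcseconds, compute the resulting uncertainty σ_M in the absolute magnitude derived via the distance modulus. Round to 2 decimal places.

M = m − 5 log₁₀ d + 5 = m + 5 log₁₀ p + 5, so ∂M/∂p = 5/(p ln 10).
σ_M = (5/ln 10) · (σ_p/p) = 2.1715 × 0.092/0.5364 = 2.1715 × 0.17151 = 0.37243.

σ_M = 0.37 mag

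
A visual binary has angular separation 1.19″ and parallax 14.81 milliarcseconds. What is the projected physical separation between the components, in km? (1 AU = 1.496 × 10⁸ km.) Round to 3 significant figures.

1.20 × 10^10 km

d = 1/p = 1/0.01481″ = 67.522 pc.
At distance d (pc), an angle of θ arcsec spans θ·d AU: s = 1.19 × 67.522 = 80.351 AU.
= 80.351 × 1.496 × 10⁸ km = 1.2021 × 10^10 km.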